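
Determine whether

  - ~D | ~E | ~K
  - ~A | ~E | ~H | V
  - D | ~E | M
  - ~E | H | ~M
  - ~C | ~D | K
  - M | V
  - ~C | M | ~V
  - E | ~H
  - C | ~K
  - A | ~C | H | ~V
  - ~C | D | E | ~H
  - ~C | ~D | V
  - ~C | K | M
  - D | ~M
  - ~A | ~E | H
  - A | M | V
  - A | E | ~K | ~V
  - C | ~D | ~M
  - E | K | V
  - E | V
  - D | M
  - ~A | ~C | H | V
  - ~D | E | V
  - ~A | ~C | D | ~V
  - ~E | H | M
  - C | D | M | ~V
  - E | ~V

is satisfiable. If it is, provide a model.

Set M = False.
  then (M | V) forces V = True.
  then (~C | M | ~V) forces C = False.
  then (C | ~K) forces K = False.
  then (D | M) forces D = True.
  then (E | ~V) forces E = True.
  then (~E | H | M) forces H = True.
Set A = False.
All clauses satisfied.

M = False, K = False, H = True, C = False, D = True, A = False, E = True, V = True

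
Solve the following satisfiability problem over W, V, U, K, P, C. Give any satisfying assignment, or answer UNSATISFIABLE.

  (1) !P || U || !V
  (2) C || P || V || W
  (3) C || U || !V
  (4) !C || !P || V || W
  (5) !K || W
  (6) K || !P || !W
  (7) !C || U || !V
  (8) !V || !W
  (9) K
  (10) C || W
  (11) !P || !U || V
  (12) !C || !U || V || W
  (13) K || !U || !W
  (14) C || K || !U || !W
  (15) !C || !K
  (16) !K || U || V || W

Unit clause (K) forces K = True.
In (!C || !K) only !C is left, so C = False.
In (!K || W) only W is left, so W = True.
In (!V || !W) only !V is left, so V = False.
Set U = False.
Set P = True.
All clauses satisfied.

W: True; V: False; U: False; K: True; P: True; C: False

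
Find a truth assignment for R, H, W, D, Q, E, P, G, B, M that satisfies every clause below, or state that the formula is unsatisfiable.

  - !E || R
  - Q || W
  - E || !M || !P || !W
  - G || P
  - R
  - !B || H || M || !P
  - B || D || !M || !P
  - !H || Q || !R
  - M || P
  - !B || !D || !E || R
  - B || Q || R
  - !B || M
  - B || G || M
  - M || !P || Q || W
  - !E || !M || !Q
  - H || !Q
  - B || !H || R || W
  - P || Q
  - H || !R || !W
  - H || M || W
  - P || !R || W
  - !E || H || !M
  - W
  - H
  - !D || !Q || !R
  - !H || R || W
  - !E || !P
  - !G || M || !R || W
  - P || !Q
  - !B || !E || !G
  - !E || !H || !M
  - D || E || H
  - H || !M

Unit clause (R) forces R = True.
Unit clause (W) forces W = True.
Unit clause (H) forces H = True.
In (!H || Q || !R) only Q is left, so Q = True.
In (!D || !Q || !R) only !D is left, so D = False.
In (P || !Q) only P is left, so P = True.
In (!E || !P) only !E is left, so E = False.
In (E || !M || !P || !W) only !M is left, so M = False.
In (!B || M) only !B is left, so B = False.
In (B || G || M) only G is left, so G = True.
All clauses satisfied.

R=T; H=T; W=T; D=F; Q=T; E=F; P=T; G=T; B=F; M=F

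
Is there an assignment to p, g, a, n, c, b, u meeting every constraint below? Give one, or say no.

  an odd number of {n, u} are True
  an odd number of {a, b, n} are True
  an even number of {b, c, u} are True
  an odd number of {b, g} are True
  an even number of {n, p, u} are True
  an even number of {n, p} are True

p: True; g: False; a: True; n: True; c: True; b: True; u: False

{n, u}: 1 true → odd ✓
{a, b, n}: 3 true → odd ✓
{b, c, u}: 2 true → even ✓
{b, g}: 1 true → odd ✓
{n, p, u}: 2 true → even ✓
{n, p}: 2 true → even ✓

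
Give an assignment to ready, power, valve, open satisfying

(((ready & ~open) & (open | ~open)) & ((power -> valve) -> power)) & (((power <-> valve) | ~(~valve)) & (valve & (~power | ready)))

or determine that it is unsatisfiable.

ready = True, power = True, valve = True, open = False

  ((ready & ~open) & (open | ~open)) & ((power -> valve) -> power) = True
    (ready & ~open) & (open | ~open) = True
      ready & ~open = True
        ~open = True
      open | ~open = True
        ~open = True
    (power -> valve) -> power = True
      power -> valve = True
  ((power <-> valve) | ~(~valve)) & (valve & (~power | ready)) = True
    (power <-> valve) | ~(~valve) = True
      power <-> valve = True
      ~(~valve) = True
        ~valve = False
    valve & (~power | ready) = True
      ~power | ready = True
        ~power = False
Both conjuncts True, so the formula holds.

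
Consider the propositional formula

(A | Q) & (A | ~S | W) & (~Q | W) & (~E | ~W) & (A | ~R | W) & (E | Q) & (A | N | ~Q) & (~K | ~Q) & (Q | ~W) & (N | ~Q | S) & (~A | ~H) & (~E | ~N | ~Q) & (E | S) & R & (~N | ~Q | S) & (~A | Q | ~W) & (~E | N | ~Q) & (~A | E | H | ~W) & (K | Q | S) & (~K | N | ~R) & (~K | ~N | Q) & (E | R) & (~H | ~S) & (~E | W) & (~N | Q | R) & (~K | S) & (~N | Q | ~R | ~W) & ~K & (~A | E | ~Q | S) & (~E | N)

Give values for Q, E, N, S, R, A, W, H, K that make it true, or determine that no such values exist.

Unit clause (R) forces R = True.
Unit clause (~K) forces K = False.
Set Q = True.
  then (~Q | W) forces W = True.
  then (~E | ~W) forces E = False.
  then (E | S) forces S = True.
  then (~H | ~S) forces H = False.
  then (~A | E | H | ~W) forces A = False.
  then (A | N | ~Q) forces N = True.
All clauses satisfied.

Q = True, E = False, N = True, S = True, R = True, A = False, W = True, H = False, K = False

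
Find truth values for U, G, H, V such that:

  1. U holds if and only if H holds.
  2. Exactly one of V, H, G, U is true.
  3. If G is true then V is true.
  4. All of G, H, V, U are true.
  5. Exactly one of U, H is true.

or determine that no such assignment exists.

Case U = True:
  (1) with U=T forces H = True.
  Constraint (2) is violated (H=T, U=T) — contradiction.
Case U = False:
  Constraint (4) is violated (U=F) — contradiction.
Both cases fail — unsatisfiable.

No satisfying assignment exists.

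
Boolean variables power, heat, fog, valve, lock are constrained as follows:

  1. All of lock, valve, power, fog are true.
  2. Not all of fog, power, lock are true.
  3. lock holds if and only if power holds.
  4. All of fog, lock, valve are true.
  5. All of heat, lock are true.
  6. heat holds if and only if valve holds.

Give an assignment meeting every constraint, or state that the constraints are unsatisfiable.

Case power = True:
  (1) forces lock = True.
  (1) forces valve = True.
  (1) forces fog = True.
  Constraint (2) is violated (fog=T, power=T, lock=T) — contradiction.
Case power = False:
  Constraint (1) is violated (power=F) — contradiction.
Both cases fail — unsatisfiable.

No satisfying assignment exists.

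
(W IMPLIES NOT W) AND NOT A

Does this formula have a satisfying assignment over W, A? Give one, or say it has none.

W: False; A: False

  W IMPLIES NOT W = True
    NOT W = True
  NOT A = True
Both conjuncts True, so the formula holds.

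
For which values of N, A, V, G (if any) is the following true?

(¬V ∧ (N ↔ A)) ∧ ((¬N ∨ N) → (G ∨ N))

N: True, A: True, V: False, G: False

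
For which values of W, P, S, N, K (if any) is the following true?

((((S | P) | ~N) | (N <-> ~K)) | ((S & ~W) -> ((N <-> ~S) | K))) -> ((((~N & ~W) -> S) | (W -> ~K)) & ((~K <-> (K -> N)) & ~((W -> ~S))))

W = True; P = False; S = True; N = True; K = False

  ((((S | P) | ~N) | (N <-> ~K)) | ((S & ~W) -> ((N <-> ~S) | K))) -> ((((~N & ~W) -> S) | (W -> ~K)) & ((~K <-> (K -> N)) & ~((W -> ~S)))) = True
    (((S | P) | ~N) | (N <-> ~K)) | ((S & ~W) -> ((N <-> ~S) | K)) = True
      ((S | P) | ~N) | (N <-> ~K) = True
        (S | P) | ~N = True
          S | P = True
          ~N = False
        N <-> ~K = True
          ~K = True
      (S & ~W) -> ((N <-> ~S) | K) = True
        S & ~W = False
          ~W = False
        (N <-> ~S) | K = False
          N <-> ~S = False
            ~S = False
    (((~N & ~W) -> S) | (W -> ~K)) & ((~K <-> (K -> N)) & ~((W -> ~S))) = True
      ((~N & ~W) -> S) | (W -> ~K) = True
        (~N & ~W) -> S = True
          ~N & ~W = False
            ~N = False
            ~W = False
        W -> ~K = True
          ~K = True
      (~K <-> (K -> N)) & ~((W -> ~S)) = True
        ~K <-> (K -> N) = True
          ~K = True
          K -> N = True
        ~((W -> ~S)) = True
          W -> ~S = False
            ~S = False
The formula evaluates to True.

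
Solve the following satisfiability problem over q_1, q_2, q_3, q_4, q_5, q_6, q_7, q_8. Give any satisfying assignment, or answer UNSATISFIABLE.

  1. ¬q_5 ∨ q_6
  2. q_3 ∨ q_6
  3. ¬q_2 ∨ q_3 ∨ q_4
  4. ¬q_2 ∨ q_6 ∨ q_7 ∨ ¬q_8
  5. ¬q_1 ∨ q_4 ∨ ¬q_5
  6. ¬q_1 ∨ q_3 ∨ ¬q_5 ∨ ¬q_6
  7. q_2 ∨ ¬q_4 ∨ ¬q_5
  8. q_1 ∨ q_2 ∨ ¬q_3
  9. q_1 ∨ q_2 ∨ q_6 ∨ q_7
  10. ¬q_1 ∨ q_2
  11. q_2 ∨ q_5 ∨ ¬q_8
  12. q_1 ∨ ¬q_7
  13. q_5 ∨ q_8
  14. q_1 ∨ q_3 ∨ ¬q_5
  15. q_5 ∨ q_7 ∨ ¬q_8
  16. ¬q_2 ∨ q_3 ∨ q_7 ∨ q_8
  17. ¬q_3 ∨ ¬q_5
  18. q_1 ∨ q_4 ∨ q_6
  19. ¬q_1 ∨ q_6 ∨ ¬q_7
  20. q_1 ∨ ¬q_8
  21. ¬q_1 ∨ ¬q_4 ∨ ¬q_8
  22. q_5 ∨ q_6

q_1: True, q_2: True, q_3: True, q_4: False, q_5: False, q_6: True, q_7: True, q_8: True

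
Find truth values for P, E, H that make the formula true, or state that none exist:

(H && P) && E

P = True; E = True; H = True

  H && P = True
Both conjuncts True, so the formula holds.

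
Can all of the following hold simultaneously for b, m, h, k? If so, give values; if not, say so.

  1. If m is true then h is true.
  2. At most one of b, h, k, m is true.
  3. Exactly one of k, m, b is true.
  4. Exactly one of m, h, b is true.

b = True, m = False, h = False, k = False

  (1) m=F ⇒ h: vacuous ✓
  (2) {b, h, k, m}: 1 true — at most one ✓
  (3) {k, m, b}: 1 true — exactly one ✓
  (4) {m, h, b}: 1 true — exactly one ✓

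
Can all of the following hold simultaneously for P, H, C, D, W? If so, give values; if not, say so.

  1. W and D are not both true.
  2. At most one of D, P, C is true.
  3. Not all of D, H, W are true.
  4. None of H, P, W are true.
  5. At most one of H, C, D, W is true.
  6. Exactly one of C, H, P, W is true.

P = False; H = False; C = True; D = False; W = False

  (1) W=F, D=F — not both ✓
  (2) {D, P, C}: 1 true — at most one ✓
  (3) {D, H, W}: 0/3 true — not all ✓
  (4) {H, P, W}: 0 true — none ✓
  (5) {H, C, D, W}: 1 true — at most one ✓
  (6) {C, H, P, W}: 1 true — exactly one ✓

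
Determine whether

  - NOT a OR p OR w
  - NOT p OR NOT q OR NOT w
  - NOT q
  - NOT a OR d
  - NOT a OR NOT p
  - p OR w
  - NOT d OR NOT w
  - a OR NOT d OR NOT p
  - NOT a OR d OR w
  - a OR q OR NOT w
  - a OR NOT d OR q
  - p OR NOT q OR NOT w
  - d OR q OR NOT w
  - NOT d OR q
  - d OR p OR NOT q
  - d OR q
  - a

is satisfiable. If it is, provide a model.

No satisfying assignment exists.

Case q = True:
  Clause (NOT q) is falsified — contradiction.
Case q = False:
  (NOT d OR q) forces d = False.
  Clause (d OR q) is falsified — contradiction.
Both cases fail, so the formula is unsatisfiable.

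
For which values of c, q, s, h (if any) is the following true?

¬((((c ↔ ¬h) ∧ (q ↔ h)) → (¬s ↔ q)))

c = True; q = False; s = False; h = False

  ¬((((c ↔ ¬h) ∧ (q ↔ h)) → (¬s ↔ q))) = True
    ((c ↔ ¬h) ∧ (q ↔ h)) → (¬s ↔ q) = False
      (c ↔ ¬h) ∧ (q ↔ h) = True
        c ↔ ¬h = True
          ¬h = True
        q ↔ h = True
      ¬s ↔ q = False
        ¬s = True
The formula evaluates to True.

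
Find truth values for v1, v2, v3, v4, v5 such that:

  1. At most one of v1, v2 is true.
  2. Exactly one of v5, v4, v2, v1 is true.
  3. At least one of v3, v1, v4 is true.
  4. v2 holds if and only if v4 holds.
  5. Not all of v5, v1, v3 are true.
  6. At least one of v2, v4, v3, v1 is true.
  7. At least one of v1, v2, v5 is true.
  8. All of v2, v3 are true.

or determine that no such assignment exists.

No satisfying assignment exists.

Case v2 = True:
  (1) with v2=T forces v1 = False.
  (2) with v2=T forces v5 = False.
  (2) with v2=T forces v4 = False.
  Constraint (4) is violated (v2=T, v4=F) — contradiction.
Case v2 = False:
  Constraint (8) is violated (v2=F) — contradiction.
Both cases fail — unsatisfiable.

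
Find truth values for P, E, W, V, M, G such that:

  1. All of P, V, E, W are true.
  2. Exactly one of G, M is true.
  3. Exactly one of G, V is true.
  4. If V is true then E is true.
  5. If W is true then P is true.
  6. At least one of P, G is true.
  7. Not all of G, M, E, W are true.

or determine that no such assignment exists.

P: True, E: True, W: True, V: True, M: True, G: False

  (1) {P, V, E, W}: all 4 true ✓
  (2) {G, M}: 1 true — exactly one ✓
  (3) {G, V}: 1 true — exactly one ✓
  (4) V=T ⇒ E: T ✓
  (5) W=T ⇒ P: T ✓
  (6) {P, G}: 1 true — at least one ✓
  (7) {G, M, E, W}: 3/4 true — not all ✓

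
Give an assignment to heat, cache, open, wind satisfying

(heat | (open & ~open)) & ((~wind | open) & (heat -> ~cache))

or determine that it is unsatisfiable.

heat=T, cache=F, open=F, wind=F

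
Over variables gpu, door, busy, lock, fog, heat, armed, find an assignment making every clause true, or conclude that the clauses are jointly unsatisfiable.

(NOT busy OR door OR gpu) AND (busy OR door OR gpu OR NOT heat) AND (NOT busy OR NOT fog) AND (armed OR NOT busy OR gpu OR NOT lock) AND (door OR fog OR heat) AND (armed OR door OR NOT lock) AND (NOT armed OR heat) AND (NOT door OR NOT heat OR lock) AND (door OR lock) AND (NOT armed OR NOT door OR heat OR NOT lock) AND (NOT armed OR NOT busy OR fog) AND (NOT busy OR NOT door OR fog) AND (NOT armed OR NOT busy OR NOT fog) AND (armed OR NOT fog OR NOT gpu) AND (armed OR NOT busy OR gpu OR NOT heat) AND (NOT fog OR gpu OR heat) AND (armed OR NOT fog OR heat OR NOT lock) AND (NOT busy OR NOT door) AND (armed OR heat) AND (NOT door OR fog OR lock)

Set gpu = True.
Set door = False.
  then (door OR lock) forces lock = True.
  then (armed OR door OR NOT lock) forces armed = True.
  then (NOT armed OR heat) forces heat = True.
Try busy = True:
  (NOT busy OR NOT fog) forces fog = False.
  clause (NOT armed OR NOT busy OR fog) is falsified — backtrack.
So busy = False.
Set fog = True.
All clauses satisfied.

gpu = True, door = False, busy = False, lock = True, fog = True, heat = True, armed = True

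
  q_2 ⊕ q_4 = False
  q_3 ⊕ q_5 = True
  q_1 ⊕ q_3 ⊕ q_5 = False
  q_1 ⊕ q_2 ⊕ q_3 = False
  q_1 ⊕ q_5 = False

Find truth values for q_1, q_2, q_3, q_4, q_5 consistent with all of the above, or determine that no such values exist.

q_1 = True, q_2 = True, q_3 = False, q_4 = True, q_5 = True

q_2 ⊕ q_4 = T ⊕ T = False ✓
q_3 ⊕ q_5 = F ⊕ T = True ✓
q_1 ⊕ q_3 ⊕ q_5 = T ⊕ F ⊕ T = False ✓
q_1 ⊕ q_2 ⊕ q_3 = T ⊕ T ⊕ F = False ✓
q_1 ⊕ q_5 = T ⊕ T = False ✓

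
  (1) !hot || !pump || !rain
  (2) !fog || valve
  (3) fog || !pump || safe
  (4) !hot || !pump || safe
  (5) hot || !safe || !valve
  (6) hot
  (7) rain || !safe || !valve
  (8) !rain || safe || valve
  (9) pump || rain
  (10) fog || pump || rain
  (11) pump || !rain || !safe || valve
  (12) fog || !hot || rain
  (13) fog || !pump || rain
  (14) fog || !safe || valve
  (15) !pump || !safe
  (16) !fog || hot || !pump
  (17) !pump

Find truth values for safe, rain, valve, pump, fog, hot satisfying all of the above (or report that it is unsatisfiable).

safe=F, rain=T, valve=T, pump=F, fog=F, hot=T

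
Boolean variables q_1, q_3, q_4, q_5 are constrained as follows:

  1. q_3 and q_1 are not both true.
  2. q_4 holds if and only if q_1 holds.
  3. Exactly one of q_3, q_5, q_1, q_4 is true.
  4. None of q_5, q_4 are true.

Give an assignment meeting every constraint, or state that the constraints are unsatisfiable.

q_1: False; q_3: True; q_4: False; q_5: False

  (1) q_3=T, q_1=F — not both ✓
  (2) q_4=F, q_1=F — same ✓
  (3) {q_3, q_5, q_1, q_4}: 1 true — exactly one ✓
  (4) {q_5, q_4}: 0 true — none ✓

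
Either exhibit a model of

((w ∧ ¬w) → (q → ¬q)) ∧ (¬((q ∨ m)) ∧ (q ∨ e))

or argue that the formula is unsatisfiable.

q = False, w = False, m = False, e = True

  (w ∧ ¬w) → (q → ¬q) = True
    w ∧ ¬w = False
      ¬w = True
    q → ¬q = True
      ¬q = True
  ¬((q ∨ m)) ∧ (q ∨ e) = True
    ¬((q ∨ m)) = True
      q ∨ m = False
    q ∨ e = True
Both conjuncts True, so the formula holds.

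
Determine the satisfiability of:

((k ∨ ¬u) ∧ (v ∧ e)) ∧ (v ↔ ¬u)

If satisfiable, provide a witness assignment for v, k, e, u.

v = True, k = False, e = True, u = False

  (k ∨ ¬u) ∧ (v ∧ e) = True
    k ∨ ¬u = True
      ¬u = True
    v ∧ e = True
  v ↔ ¬u = True
    ¬u = True
Both conjuncts True, so the formula holds.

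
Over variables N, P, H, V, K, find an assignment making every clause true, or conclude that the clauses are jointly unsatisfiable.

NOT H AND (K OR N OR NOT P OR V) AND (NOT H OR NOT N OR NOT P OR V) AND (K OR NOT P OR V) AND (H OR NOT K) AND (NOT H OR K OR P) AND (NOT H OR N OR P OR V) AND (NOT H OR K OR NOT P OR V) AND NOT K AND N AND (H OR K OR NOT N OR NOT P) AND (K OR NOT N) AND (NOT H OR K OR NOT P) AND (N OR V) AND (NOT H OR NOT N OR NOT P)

Case N = True:
  (NOT H) forces H = False.
  (H OR NOT K) forces K = False.
  Clause (K OR NOT N) is falsified — contradiction.
Case N = False:
  Clause (N) is falsified — contradiction.
Both cases fail, so the formula is unsatisfiable.

The formula is unsatisfiable.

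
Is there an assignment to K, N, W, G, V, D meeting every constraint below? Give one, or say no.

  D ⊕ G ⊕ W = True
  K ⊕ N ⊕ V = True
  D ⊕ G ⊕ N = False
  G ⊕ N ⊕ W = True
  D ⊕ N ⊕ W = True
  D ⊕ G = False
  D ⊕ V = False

K: True; N: False; W: True; G: False; V: False; D: False

D ⊕ G ⊕ W = F ⊕ F ⊕ T = True ✓
K ⊕ N ⊕ V = T ⊕ F ⊕ F = True ✓
D ⊕ G ⊕ N = F ⊕ F ⊕ F = False ✓
G ⊕ N ⊕ W = F ⊕ F ⊕ T = True ✓
D ⊕ N ⊕ W = F ⊕ F ⊕ T = True ✓
D ⊕ G = F ⊕ F = False ✓
D ⊕ V = F ⊕ F = False ✓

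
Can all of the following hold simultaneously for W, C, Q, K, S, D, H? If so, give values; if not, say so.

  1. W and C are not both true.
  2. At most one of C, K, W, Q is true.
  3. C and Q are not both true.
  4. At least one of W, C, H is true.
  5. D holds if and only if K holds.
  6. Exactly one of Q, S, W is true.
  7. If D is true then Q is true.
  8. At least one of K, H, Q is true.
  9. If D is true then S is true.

W: False; C: False; Q: False; K: False; S: True; D: False; H: True

  (1) W=F, C=F — not both ✓
  (2) {C, K, W, Q}: 0 true — at most one ✓
  (3) C=F, Q=F — not both ✓
  (4) {W, C, H}: 1 true — at least one ✓
  (5) D=F, K=F — same ✓
  (6) {Q, S, W}: 1 true — exactly one ✓
  (7) D=F ⇒ Q: vacuous ✓
  (8) {K, H, Q}: 1 true — at least one ✓
  (9) D=F ⇒ S: vacuous ✓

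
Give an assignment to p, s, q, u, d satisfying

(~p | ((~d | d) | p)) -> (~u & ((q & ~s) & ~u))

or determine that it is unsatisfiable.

p = True; s = False; q = True; u = False; d = True

  (~p | ((~d | d) | p)) -> (~u & ((q & ~s) & ~u)) = True
    ~p | ((~d | d) | p) = True
      ~p = False
      (~d | d) | p = True
        ~d | d = True
          ~d = False
    ~u & ((q & ~s) & ~u) = True
      ~u = True
      (q & ~s) & ~u = True
        q & ~s = True
          ~s = True
        ~u = True
The formula evaluates to True.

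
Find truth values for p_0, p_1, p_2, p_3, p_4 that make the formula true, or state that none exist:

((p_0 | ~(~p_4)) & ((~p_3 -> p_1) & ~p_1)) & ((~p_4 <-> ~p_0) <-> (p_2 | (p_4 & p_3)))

p_0: True, p_1: False, p_2: False, p_3: True, p_4: False

  (p_0 | ~(~p_4)) & ((~p_3 -> p_1) & ~p_1) = True
    p_0 | ~(~p_4) = True
      ~(~p_4) = False
        ~p_4 = True
    (~p_3 -> p_1) & ~p_1 = True
      ~p_3 -> p_1 = True
        ~p_3 = False
      ~p_1 = True
  (~p_4 <-> ~p_0) <-> (p_2 | (p_4 & p_3)) = True
    ~p_4 <-> ~p_0 = False
      ~p_4 = True
      ~p_0 = False
    p_2 | (p_4 & p_3) = False
      p_4 & p_3 = False
Both conjuncts True, so the formula holds.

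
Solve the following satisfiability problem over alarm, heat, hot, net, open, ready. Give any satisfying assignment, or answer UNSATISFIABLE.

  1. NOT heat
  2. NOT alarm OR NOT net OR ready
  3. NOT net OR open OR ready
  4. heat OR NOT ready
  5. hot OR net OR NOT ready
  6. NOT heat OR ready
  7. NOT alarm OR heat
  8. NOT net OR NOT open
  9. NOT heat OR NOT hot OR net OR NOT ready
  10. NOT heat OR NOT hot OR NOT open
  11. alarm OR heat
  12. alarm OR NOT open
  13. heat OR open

Case alarm = True:
  (NOT heat) forces heat = False.
  Clause (NOT alarm OR heat) is falsified — contradiction.
Case alarm = False:
  (NOT heat) forces heat = False.
  Clause (alarm OR heat) is falsified — contradiction.
Both cases fail, so the formula is unsatisfiable.

Unsatisfiable — no assignment works.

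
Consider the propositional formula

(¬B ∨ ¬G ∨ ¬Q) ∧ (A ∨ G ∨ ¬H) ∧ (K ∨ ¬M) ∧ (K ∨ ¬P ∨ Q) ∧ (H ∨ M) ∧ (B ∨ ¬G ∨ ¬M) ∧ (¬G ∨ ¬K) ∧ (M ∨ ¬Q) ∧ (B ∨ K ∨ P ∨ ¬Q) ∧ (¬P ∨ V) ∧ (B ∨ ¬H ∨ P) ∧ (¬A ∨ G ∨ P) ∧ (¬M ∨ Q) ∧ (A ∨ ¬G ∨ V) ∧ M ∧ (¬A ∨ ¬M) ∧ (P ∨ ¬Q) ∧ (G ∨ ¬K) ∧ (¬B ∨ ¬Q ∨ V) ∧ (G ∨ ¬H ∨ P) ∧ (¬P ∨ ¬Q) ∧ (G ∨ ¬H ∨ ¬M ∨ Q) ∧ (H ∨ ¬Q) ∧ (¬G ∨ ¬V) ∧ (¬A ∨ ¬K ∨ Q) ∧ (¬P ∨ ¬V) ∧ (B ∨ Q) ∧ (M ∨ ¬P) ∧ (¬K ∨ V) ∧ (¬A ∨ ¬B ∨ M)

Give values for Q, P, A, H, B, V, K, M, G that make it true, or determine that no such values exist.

UNSATISFIABLE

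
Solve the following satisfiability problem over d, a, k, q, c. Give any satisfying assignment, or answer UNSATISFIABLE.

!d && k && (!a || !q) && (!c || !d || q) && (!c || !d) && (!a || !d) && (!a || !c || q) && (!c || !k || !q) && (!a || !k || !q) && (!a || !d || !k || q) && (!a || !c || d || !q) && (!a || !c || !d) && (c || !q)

Unit clause (!d) forces d = False.
Unit clause (k) forces k = True.
Set a = True.
  then (!a || !q) forces q = False.
  then (!a || !c || q) forces c = False.
All clauses satisfied.

d = False, a = True, k = True, q = False, c = False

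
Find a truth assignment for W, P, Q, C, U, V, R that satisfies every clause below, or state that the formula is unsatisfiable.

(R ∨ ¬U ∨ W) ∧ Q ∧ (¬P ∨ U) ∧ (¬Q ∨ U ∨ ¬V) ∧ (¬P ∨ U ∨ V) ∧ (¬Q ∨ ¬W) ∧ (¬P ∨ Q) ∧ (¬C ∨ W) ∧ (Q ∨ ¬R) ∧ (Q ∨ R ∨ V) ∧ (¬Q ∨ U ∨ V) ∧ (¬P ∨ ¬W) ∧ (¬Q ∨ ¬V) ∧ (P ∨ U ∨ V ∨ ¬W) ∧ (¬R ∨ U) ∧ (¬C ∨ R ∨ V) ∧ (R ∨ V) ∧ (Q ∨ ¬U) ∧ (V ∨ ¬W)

Unit clause (Q) forces Q = True.
In (¬Q ∨ ¬W) only ¬W is left, so W = False.
In (¬C ∨ W) only ¬C is left, so C = False.
In (¬Q ∨ ¬V) only ¬V is left, so V = False.
In (R ∨ V) only R is left, so R = True.
In (¬Q ∨ U ∨ V) only U is left, so U = True.
Set P = False.
All clauses satisfied.

W = False, P = False, Q = True, C = False, U = True, V = False, R = True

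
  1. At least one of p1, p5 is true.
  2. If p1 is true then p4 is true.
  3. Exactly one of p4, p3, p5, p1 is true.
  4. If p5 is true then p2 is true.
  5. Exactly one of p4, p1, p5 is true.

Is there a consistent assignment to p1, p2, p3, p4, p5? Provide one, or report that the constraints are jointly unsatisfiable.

p1 = False, p2 = True, p3 = False, p4 = False, p5 = True

  (1) {p1, p5}: 1 true — at least one ✓
  (2) p1=F ⇒ p4: vacuous ✓
  (3) {p4, p3, p5, p1}: 1 true — exactly one ✓
  (4) p5=T ⇒ p2: T ✓
  (5) {p4, p1, p5}: 1 true — exactly one ✓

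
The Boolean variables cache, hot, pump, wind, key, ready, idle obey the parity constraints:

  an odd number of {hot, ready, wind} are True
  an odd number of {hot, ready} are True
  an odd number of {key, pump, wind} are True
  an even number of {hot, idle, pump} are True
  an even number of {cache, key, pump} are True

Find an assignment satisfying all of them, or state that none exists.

cache = True; hot = False; pump = True; wind = False; key = False; ready = True; idle = True

{hot, ready, wind}: 1 true → odd ✓
{hot, ready}: 1 true → odd ✓
{key, pump, wind}: 1 true → odd ✓
{hot, idle, pump}: 2 true → even ✓
{cache, key, pump}: 2 true → even ✓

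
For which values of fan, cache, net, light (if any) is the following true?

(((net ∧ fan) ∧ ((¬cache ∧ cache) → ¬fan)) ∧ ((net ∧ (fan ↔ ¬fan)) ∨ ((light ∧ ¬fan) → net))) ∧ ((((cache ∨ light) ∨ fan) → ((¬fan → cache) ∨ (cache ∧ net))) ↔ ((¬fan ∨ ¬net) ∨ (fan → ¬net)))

UNSATISFIABLE

Case fan = True: the formula simplifies to (net ∧ ¬((¬cache ∧ cache))) ∧ (¬net ∨ ¬net).
  net = True: the conjunct ¬net ∨ ¬net becomes ¬True ∨ ¬True = False.
  net = False: the conjunct net is False.
Case fan = False: the conjunct fan is False.
Both cases fail — unsatisfiable.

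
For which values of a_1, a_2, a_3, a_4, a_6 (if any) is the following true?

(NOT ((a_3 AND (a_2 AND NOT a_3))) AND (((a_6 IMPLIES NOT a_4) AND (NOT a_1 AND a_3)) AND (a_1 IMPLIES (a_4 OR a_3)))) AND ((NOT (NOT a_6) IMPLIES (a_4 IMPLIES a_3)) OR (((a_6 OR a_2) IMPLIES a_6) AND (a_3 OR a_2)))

a_1 = False, a_2 = True, a_3 = True, a_4 = True, a_6 = False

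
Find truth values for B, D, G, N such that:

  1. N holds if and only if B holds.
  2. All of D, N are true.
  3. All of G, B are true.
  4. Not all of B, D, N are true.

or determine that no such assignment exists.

The formula is unsatisfiable.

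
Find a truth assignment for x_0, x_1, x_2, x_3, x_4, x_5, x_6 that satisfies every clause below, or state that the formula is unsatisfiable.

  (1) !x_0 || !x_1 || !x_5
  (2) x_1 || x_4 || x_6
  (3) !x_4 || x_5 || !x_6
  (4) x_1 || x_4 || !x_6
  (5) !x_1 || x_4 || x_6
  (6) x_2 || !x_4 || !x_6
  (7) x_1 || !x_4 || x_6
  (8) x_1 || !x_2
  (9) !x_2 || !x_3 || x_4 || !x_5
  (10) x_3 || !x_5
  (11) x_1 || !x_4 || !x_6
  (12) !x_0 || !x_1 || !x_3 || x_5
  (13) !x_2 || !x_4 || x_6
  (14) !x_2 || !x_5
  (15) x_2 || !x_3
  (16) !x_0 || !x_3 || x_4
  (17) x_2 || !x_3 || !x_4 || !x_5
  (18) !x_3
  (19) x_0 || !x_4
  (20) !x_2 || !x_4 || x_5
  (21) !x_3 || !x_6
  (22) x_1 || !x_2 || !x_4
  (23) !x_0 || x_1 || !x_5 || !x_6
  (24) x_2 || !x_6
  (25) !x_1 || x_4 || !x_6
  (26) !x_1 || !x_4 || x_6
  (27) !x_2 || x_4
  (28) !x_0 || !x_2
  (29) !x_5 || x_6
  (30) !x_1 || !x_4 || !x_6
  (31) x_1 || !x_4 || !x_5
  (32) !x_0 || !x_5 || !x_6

No satisfying assignment exists.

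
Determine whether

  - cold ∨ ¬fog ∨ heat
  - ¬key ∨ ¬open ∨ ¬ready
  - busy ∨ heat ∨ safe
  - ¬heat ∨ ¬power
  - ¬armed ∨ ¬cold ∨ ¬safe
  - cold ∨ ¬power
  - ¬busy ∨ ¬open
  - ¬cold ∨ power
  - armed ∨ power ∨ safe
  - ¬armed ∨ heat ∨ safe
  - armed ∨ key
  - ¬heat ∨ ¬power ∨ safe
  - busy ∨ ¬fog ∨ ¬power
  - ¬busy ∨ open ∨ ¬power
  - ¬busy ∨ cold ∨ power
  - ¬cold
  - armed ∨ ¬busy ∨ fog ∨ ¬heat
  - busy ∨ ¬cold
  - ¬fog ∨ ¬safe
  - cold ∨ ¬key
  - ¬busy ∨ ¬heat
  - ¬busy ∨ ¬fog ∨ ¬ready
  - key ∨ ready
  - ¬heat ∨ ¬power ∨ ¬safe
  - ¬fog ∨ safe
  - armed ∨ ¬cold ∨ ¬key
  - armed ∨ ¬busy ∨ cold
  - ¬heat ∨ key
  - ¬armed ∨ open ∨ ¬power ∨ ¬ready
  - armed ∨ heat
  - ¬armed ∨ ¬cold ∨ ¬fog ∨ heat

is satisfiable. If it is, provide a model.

Unit clause (¬cold) forces cold = False.
In (cold ∨ ¬key) only ¬key is left, so key = False.
In (key ∨ ready) only ready is left, so ready = True.
In (¬heat ∨ key) only ¬heat is left, so heat = False.
In (armed ∨ heat) only armed is left, so armed = True.
In (cold ∨ ¬fog ∨ heat) only ¬fog is left, so fog = False.
In (cold ∨ ¬power) only ¬power is left, so power = False.
In (¬armed ∨ heat ∨ safe) only safe is left, so safe = True.
In (¬busy ∨ cold ∨ power) only ¬busy is left, so busy = False.
Set open = False.
All clauses satisfied.

fog = False, armed = True, key = False, power = False, heat = False, busy = False, ready = True, cold = False, open = False, safe = True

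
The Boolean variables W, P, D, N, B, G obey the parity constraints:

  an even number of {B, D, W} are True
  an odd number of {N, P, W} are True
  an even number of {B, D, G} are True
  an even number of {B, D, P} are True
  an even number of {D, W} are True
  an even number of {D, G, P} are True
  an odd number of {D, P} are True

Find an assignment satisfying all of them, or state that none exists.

Unsatisfiable

Adding constraints 1, 4, 5, 7 mod 2: every variable appears an even number of times on the left, so the left side is 0.
But the right sides sum to 1 (mod 2). 0 ≠ 1 — the system is inconsistent.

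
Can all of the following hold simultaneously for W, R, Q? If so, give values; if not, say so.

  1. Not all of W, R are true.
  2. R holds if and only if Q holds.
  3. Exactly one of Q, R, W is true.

W = True; R = False; Q = False

  (1) {W, R}: 1/2 true — not all ✓
  (2) R=F, Q=F — same ✓
  (3) {Q, R, W}: 1 true — exactly one ✓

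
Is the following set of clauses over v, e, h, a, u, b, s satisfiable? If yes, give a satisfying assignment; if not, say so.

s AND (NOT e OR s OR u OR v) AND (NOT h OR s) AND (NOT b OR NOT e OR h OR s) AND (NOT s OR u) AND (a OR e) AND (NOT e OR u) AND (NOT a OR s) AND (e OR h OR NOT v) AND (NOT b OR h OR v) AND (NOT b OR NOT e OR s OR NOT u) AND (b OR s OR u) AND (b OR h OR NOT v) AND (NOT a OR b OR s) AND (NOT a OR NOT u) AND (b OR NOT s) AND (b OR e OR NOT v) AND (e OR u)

v=T, e=T, h=F, a=F, u=T, b=T, s=T

Unit clause (s) forces s = True.
In (NOT s OR u) only u is left, so u = True.
In (NOT a OR NOT u) only NOT a is left, so a = False.
In (b OR NOT s) only b is left, so b = True.
In (a OR e) only e is left, so e = True.
Set v = True.
Set h = False.
All clauses satisfied.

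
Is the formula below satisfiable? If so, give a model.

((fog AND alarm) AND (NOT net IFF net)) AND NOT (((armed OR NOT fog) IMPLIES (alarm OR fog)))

The conjunct NOT net IFF net is unsatisfiable on its own:
  net=F: evaluates to False.
  net=T: evaluates to False.
So the whole conjunction is unsatisfiable.

No satisfying assignment exists.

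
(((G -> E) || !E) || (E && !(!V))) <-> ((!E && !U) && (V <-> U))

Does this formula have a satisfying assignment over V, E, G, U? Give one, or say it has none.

V = False, E = False, G = False, U = False

  (((G -> E) || !E) || (E && !(!V))) <-> ((!E && !U) && (V <-> U)) = True
    ((G -> E) || !E) || (E && !(!V)) = True
      (G -> E) || !E = True
        G -> E = True
        !E = True
      E && !(!V) = False
        !(!V) = False
          !V = True
    (!E && !U) && (V <-> U) = True
      !E && !U = True
        !E = True
        !U = True
      V <-> U = True
The formula evaluates to True.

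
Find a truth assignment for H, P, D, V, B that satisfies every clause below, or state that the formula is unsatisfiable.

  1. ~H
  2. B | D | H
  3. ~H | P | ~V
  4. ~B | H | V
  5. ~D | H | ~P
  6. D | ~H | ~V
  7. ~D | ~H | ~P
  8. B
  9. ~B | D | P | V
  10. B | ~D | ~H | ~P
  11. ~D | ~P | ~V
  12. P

H = False; P = True; D = False; V = True; B = True

Unit clause (~H) forces H = False.
Unit clause (B) forces B = True.
Unit clause (P) forces P = True.
In (~B | H | V) only V is left, so V = True.
In (~D | H | ~P) only ~D is left, so D = False.
All clauses satisfied.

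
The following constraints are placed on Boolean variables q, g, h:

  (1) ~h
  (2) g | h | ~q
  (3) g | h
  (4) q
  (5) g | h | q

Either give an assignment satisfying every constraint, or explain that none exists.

q = True, g = True, h = False

Unit clause (~h) forces h = False.
In (g | h) only g is left, so g = True.
Unit clause (q) forces q = True.
Check each clause:
  (~h): ~h holds.
  (g | h | ~q): g holds.
  (g | h): g holds.
  (q): q holds.
  (g | h | q): g holds.
All clauses satisfied.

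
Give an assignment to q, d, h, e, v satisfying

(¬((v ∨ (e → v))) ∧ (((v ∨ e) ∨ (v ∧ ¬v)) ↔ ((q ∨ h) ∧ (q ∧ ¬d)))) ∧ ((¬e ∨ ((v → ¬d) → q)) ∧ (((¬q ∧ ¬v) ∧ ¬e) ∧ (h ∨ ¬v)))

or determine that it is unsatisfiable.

Case e = True: the conjunct ¬e is False.
Case e = False: the conjunct ¬((v ∨ (e → v))) becomes ¬((v ∨ True)) = False.
Both cases fail — unsatisfiable.

No satisfying assignment exists.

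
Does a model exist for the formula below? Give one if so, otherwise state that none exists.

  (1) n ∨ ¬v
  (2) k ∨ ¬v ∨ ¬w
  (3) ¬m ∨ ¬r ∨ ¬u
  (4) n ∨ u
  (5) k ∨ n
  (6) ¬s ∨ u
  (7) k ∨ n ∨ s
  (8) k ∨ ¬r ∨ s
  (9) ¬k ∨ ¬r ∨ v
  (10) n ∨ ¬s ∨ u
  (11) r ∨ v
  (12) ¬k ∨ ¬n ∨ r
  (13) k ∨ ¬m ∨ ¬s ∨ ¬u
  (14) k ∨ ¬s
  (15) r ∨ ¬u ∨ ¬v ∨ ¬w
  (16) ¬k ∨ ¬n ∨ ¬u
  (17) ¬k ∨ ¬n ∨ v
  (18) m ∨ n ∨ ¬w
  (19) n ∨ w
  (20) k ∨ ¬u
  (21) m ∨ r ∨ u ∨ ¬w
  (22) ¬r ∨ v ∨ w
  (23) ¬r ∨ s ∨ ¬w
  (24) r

v = True; s = False; w = False; k = True; r = True; m = False; u = False; n = True

Unit clause (r) forces r = True.
Try v = False:
  (¬k ∨ ¬r ∨ v) forces k = False.
  (k ∨ n) forces n = True.
  (k ∨ ¬r ∨ s) forces s = True.
  clause (k ∨ ¬s) is falsified — backtrack.
So v = True.
  then (n ∨ ¬v) forces n = True.
Set s = False.
  then (k ∨ ¬r ∨ s) forces k = True.
  then (¬k ∨ ¬n ∨ ¬u) forces u = False.
  then (¬r ∨ s ∨ ¬w) forces w = False.
Set m = False.
All clauses satisfied.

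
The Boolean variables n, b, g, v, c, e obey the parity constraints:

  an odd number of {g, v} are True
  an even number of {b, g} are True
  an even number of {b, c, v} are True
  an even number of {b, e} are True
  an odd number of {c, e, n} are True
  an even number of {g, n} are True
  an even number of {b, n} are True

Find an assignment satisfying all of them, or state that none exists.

n: False; b: False; g: False; v: True; c: True; e: False

{g, v}: 1 true → odd ✓
{b, g}: 0 true → even ✓
{b, c, v}: 2 true → even ✓
{b, e}: 0 true → even ✓
{c, e, n}: 1 true → odd ✓
{g, n}: 0 true → even ✓
{b, n}: 0 true → even ✓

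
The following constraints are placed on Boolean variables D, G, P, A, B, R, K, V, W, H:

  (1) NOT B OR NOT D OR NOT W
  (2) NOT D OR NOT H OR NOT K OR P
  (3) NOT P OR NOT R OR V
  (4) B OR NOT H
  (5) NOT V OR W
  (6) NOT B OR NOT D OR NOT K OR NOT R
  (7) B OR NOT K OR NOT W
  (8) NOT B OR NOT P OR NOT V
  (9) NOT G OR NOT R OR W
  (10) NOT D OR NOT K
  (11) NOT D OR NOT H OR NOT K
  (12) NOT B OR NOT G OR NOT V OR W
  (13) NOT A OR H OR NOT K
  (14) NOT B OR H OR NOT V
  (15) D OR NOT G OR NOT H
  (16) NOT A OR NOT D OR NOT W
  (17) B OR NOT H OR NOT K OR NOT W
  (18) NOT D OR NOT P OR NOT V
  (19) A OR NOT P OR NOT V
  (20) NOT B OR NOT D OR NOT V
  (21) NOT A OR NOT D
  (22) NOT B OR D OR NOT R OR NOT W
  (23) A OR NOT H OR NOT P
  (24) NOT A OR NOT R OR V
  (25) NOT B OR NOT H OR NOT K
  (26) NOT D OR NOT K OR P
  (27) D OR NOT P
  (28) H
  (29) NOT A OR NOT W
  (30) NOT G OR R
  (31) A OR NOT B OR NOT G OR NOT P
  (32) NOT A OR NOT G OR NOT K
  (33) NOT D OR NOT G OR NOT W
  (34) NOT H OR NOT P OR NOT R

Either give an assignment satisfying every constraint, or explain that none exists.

Unit clause (H) forces H = True.
In (B OR NOT H) only B is left, so B = True.
In (NOT B OR NOT H OR NOT K) only NOT K is left, so K = False.
Set D = False.
  then (D OR NOT G OR NOT H) forces G = False.
  then (D OR NOT P) forces P = False.
Set A = False.
Set R = False.
Set V = False.
Set W = False.
All clauses satisfied.

D: False, G: False, P: False, A: False, B: True, R: False, K: False, V: False, W: False, H: True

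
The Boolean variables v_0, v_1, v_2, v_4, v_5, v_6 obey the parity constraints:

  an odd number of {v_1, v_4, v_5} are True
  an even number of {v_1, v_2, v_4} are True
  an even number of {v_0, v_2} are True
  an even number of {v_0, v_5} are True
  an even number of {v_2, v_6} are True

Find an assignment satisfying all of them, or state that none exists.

Adding constraints 1, 2, 3, 4 mod 2: every variable appears an even number of times on the left, so the left side is 0.
But the right sides sum to 1 (mod 2). 0 ≠ 1 — the system is inconsistent.

The formula is unsatisfiable.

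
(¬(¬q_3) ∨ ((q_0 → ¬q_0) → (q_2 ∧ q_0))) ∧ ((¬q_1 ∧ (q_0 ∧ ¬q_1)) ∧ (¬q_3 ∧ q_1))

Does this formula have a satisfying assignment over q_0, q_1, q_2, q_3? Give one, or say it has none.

Case q_1 = True: the conjunct ¬q_1 is False.
Case q_1 = False: the conjunct q_1 is False.
Both cases fail — unsatisfiable.

The formula is unsatisfiable.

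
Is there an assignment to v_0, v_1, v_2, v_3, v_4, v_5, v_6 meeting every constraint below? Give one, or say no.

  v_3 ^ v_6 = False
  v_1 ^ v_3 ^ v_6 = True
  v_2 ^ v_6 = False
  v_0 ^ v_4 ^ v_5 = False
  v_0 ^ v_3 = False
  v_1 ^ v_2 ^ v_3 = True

v_0=F, v_1=T, v_2=F, v_3=F, v_4=F, v_5=F, v_6=F

v_3 ^ v_6 = F ^ F = False ✓
v_1 ^ v_3 ^ v_6 = T ^ F ^ F = True ✓
v_2 ^ v_6 = F ^ F = False ✓
v_0 ^ v_4 ^ v_5 = F ^ F ^ F = False ✓
v_0 ^ v_3 = F ^ F = False ✓
v_1 ^ v_2 ^ v_3 = T ^ F ^ F = True ✓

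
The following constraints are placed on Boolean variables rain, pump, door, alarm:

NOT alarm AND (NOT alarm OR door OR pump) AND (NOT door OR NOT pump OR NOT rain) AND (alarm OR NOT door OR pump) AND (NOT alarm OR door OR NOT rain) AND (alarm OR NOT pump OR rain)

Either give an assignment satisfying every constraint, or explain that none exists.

rain = True; pump = False; door = False; alarm = False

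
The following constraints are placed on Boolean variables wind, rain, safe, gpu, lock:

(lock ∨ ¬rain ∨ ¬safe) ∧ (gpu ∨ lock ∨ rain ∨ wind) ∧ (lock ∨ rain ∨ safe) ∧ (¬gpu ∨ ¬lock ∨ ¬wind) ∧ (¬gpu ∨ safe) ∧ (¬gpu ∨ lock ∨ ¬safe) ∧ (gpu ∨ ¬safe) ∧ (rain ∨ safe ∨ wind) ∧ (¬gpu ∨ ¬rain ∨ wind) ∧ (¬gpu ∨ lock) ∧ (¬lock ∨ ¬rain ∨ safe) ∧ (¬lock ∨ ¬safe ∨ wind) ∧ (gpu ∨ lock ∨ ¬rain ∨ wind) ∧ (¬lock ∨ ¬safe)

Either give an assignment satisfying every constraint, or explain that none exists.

wind=T, rain=F, safe=F, gpu=F, lock=T

Set wind = True.
Set rain = False.
Set safe = False.
  then (lock ∨ rain ∨ safe) forces lock = True.
  then (¬gpu ∨ ¬lock ∨ ¬wind) forces gpu = False.
All clauses satisfied.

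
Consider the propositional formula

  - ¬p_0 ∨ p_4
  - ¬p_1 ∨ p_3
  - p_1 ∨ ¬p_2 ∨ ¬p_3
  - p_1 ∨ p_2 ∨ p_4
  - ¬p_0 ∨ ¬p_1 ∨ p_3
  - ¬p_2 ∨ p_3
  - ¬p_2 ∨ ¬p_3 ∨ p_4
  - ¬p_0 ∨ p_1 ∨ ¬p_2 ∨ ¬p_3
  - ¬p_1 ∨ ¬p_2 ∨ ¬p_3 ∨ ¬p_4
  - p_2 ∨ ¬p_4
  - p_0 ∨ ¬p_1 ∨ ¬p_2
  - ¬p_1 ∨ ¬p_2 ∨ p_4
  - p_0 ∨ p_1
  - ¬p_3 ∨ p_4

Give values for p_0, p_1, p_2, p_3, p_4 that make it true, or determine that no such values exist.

No satisfying assignment exists.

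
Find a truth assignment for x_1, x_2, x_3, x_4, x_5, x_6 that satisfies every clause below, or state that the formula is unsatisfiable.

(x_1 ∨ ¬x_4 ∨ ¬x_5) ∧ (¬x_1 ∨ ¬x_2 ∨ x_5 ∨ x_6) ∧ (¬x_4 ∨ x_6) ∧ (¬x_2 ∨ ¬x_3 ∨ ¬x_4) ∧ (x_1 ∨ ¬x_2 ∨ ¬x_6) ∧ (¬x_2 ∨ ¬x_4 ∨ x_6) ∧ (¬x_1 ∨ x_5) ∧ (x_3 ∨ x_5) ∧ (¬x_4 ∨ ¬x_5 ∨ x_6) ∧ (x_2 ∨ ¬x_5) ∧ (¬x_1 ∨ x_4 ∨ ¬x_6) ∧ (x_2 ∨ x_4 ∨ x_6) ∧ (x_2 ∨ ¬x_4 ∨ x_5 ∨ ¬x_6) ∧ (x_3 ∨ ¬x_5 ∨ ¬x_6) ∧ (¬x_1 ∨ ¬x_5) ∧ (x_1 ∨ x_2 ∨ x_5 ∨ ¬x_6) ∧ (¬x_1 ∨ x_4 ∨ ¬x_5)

Set x_1 = False.
Try x_2 = False:
  (x_2 ∨ ¬x_5) forces x_5 = False.
  (x_3 ∨ x_5) forces x_3 = True.
  (x_1 ∨ x_2 ∨ x_5 ∨ ¬x_6) forces x_6 = False.
  (¬x_4 ∨ x_6) forces x_4 = False.
  clause (x_2 ∨ x_4 ∨ x_6) is falsified — backtrack.
So x_2 = True.
  then (x_1 ∨ ¬x_2 ∨ ¬x_6) forces x_6 = False.
  then (¬x_2 ∨ ¬x_4 ∨ x_6) forces x_4 = False.
Set x_3 = False.
  then (x_3 ∨ x_5) forces x_5 = True.
All clauses satisfied.

x_1: False, x_2: True, x_3: False, x_4: False, x_5: True, x_6: False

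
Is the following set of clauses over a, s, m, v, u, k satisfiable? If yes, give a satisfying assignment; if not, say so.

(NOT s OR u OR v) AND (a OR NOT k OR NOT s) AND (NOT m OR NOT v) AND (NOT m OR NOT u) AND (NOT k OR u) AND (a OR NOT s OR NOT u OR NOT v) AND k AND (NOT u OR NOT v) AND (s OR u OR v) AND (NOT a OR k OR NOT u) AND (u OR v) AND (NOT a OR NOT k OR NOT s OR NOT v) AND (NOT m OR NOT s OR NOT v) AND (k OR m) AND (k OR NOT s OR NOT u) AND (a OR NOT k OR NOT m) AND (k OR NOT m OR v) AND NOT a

Unit clause (k) forces k = True.
Unit clause (NOT a) forces a = False.
In (a OR NOT k OR NOT s) only NOT s is left, so s = False.
In (NOT k OR u) only u is left, so u = True.
In (NOT u OR NOT v) only NOT v is left, so v = False.
In (a OR NOT k OR NOT m) only NOT m is left, so m = False.
All clauses satisfied.

a = False, s = False, m = False, v = False, u = True, k = True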